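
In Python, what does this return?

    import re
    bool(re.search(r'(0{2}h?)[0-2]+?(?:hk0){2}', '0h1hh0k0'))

Pattern: exactly 2 of the literal '0', then optionally the literal 'h' (captured); then one or more of a character in [0-2] (lazy), then the literal 'hk0' repeated 2 times.
`re.search` tries every starting position until one works.
Here nothing in the string fits, so the call returns None, and `bool(None)` is False.

False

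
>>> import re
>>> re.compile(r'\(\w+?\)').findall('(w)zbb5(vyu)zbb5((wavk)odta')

['(w)', '(vyu)', '(wavk)']

Matches: at [0:3] → '(w)'; at [7:12] → '(vyu)'; at [17:23] → '(wavk)'.
With no groups in the pattern, `findall` gives back each whole match — 3 here.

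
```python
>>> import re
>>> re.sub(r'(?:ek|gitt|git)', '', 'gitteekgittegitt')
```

'ee'

Branches in `(...|...)` are attempted left-to-right; the first branch that allows the whole pattern to succeed is taken.
Matches: at [0:4] → 'gitt'; at [5:7] → 'ek'; at [7:11] → 'gitt'; at [12:16] → 'gitt'.
Each match is replaced by ''.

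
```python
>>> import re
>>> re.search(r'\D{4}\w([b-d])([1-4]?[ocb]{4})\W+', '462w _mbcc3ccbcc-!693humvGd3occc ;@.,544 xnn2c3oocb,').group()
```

The pattern matches exactly 4 of a non-digit, then a word character; then a character in [b-d] (captured); then optionally a character in [1-4], then exactly 4 of one of [ocb] (captured); then one or more of a non-word character.
`search` walks the string left to right and returns the first match it finds.
The match spans [6:18] → 'mbcc3ccbcc-!'.
Captured: group 1 = 'c', group 2 = 'cbcc'.

'mbcc3ccbcc-!'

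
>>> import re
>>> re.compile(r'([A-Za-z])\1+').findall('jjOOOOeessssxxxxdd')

A backreference is literal: `\1` must see the identical characters the first group matched.
Matches: at [0:2] match 'jj', group 1 = 'j'; at [2:6] match 'OOOO', group 1 = 'O'; at [6:8] match 'ee', group 1 = 'e'; at [8:12] match 'ssss', group 1 = 's'; at [12:16] match 'xxxx', group 1 = 'x'; ….
Because there's exactly one group, `findall` drops the full match and keeps group 1 from each hit.

['j', 'O', 'e', 's', 'x', 'd']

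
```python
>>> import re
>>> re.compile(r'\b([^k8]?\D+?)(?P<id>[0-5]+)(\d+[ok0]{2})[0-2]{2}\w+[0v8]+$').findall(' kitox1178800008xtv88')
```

[('kitox', '11', '78800')]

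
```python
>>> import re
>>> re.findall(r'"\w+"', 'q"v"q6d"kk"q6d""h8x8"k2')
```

['"v"', '"kk"', '"h8x8"']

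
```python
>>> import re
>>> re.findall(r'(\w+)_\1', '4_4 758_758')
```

['4', '758']

After group 1 captures some text, `\1` only succeeds where that same text appears again.
`findall` collects group 1 from each match (2 total).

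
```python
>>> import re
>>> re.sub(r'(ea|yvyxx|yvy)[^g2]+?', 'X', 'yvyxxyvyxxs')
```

'Xvyxxs'

Alternation isn't longest-match — the leftmost alternative that fits at this position is chosen.
Matches: at [0:6] → 'yvyxxy'.
Every occurrence is swapped for 'X'.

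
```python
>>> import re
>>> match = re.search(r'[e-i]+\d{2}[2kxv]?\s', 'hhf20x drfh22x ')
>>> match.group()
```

This matches one or more of a character in [e-i]; then exactly 2 of a digit, then optionally one of [2kxv]; then whitespace.
The match spans [0:7] → 'hhf20x '.

'hhf20x '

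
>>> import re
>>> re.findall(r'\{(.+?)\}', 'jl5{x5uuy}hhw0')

Matches: at [3:10] match '{x5uuy}', group 1 = 'x5uuy'.
Because there's exactly one group, `findall` drops the full match and keeps group 1 from the one hit.

['x5uuy']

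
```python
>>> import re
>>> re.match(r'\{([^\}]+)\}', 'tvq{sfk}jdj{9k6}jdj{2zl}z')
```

None

`match` is anchored at position 0; if the pattern doesn't fit there, it returns None.
Here the pattern fails at index 0, so the call returns None.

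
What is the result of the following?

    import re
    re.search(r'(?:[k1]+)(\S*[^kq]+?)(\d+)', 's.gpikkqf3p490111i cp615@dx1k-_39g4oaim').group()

'kkqf3p490111i cp615'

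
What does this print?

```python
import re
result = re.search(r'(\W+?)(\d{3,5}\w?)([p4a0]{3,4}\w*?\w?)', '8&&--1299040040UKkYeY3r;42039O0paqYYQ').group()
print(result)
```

&&--1299040040U

This matches one or more of a non-word character (lazy) (captured); then 3 to 5 of a digit, then optionally a word character (captured); then 3 to 4 of one of [p4a0], then zero or more of a word character (lazy), then optionally a word character (captured).
Lazy quantifiers expand one character at a time until the remainder of the pattern can match.
`re.search` tries every starting position until one works.
The match spans [1:16] → '&&--1299040040U'.
Captured: group 1 = '&&--', group 2 = '129904', group 3 = '0040U'.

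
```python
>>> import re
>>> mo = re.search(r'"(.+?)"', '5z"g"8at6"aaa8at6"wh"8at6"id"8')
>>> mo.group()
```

The `?` after the quantifier makes it lazy — it takes as little as possible before letting the rest of the pattern try.
The match spans [2:5] → '"g"'.

'"g"'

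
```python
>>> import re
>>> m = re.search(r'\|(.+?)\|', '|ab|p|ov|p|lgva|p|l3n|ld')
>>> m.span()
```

(0, 4)

Lazy quantifiers expand one character at a time until the remainder of the pattern can match.
`re.search` tries every starting position until one works.
The match spans [0:4] → '|ab|'.
Captured: group 1 = 'ab'.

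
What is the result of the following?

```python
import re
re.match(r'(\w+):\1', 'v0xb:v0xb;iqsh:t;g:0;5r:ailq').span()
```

(0, 9)

`\1` has to match the exact text group 1 already captured.
`match` is anchored at position 0; if the pattern doesn't fit there, it returns None.
The match spans [0:9] → 'v0xb:v0xb'.
Captured: group 1 = 'v0xb'.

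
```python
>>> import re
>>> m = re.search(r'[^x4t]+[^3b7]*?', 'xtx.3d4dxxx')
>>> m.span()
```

(3, 6)

Lazy quantifiers expand one character at a time until the remainder of the pattern can match.
The match spans [3:6] → '.3d'.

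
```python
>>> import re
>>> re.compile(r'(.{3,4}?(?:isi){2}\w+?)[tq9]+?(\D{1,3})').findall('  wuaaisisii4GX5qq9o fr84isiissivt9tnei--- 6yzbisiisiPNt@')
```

[('6yzbisiisiPN', '@')]

This matches 3 to 4 of any character (lazy), then the literal 'isi' repeated 2 times, then one or more of a word character (lazy) (captured); then one or more of one of [tq9] (lazy); then 1 to 3 of a non-digit (captured).
Matches: at [43:57] match '6yzbisiisiPNt@', groups = ('6yzbisiisiPN', '@').
Multiple groups make `findall` return tuples — one 2-tuple for the one match.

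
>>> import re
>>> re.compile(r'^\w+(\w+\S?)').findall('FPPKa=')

['a=']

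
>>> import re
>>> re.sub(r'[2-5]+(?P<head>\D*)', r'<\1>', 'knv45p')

This matches one or more of a character in [2-5]; then zero or more of a non-digit (captured as 'head').
Matches: at [3:6] → '45p'.
Each match is replaced using the text its own group 1 captured.

'knv<p>'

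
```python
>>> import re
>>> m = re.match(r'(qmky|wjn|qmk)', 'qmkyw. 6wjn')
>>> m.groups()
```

('qmky',)

`|` is ordered: at each position the engine commits to the first alternative that works.
`re.match` only tries the pattern at the start of the string.
The match spans [0:4] → 'qmky'.
Captured: group 1 = 'qmky'.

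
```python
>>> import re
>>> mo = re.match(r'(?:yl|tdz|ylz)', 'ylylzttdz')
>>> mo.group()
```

'yl'

`match` is anchored at position 0; if the pattern doesn't fit there, it returns None.
The match spans [0:2] → 'yl'.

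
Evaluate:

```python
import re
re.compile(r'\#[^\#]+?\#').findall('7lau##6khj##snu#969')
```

No capturing groups, so `findall` returns the 2 full match strings.

['#6khj#', '#snu#']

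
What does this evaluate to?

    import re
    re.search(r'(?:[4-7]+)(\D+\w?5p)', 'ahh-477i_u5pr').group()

The pattern matches one or more of a character in [4-7] (non-capturing group); then one or more of a non-digit, then optionally a word character, then the literal '5p' (captured).
`re.search` scans for the first position where the pattern succeeds.
The match spans [4:12] → '477i_u5p'.
Captured: group 1 = 'i_u5p'.

'477i_u5p'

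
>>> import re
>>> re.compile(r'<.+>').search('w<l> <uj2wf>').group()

The match spans [1:12] → '<l> <uj2wf>'.

'<l> <uj2wf>'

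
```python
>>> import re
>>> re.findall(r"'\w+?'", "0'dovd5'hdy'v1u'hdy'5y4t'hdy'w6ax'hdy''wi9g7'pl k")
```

Walking the string: at [1:8] → "'dovd5'"; at [11:16] → "'v1u'"; at [19:25] → "'5y4t'"; at [28:34] → "'w6ax'"; at [38:45] → "'wi9g7'".
With no groups in the pattern, `findall` gives back each whole match — 5 here.

["'dovd5'", "'v1u'", "'5y4t'", "'w6ax'", "'wi9g7'"]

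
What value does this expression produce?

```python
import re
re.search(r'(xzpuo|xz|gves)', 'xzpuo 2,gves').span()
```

(0, 5)

Alternation isn't longest-match — the leftmost alternative that fits at this position is chosen.
The match spans [0:5] → 'xzpuo'.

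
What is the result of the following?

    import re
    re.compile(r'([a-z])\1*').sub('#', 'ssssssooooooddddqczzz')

A backreference is literal: `\1` must see the identical characters the first group matched.
`sub` substitutes '#' at each match site.

'######'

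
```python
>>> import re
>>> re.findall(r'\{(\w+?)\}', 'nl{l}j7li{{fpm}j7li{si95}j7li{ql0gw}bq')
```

Scanning left to right: at [2:5] match '{l}', group 1 = 'l'; at [10:15] match '{fpm}', group 1 = 'fpm'; at [19:25] match '{si95}', group 1 = 'si95'; at [29:36] match '{ql0gw}', group 1 = 'ql0gw'.
With a single group, `findall` returns only what that group captured — 4 items.

['l', 'fpm', 'si95', 'ql0gw']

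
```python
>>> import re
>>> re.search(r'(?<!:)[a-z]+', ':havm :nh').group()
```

'avm'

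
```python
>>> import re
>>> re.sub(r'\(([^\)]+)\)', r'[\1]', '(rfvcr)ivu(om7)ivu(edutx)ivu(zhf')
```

Each match is replaced using the text its own group 1 captured.

'[rfvcr]ivu[om7]ivu[edutx]ivu(zhf'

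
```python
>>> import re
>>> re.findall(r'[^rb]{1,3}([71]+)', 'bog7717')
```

['717']

This matches 1 to 3 of any character except [rb]; then one or more of one of [71] (captured).
One capturing group, so `findall` returns just the captured substring from the one match — 1 in all.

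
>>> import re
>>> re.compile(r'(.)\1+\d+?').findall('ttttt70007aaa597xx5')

The backreference `\1` re-matches whatever the first group consumed, character for character.
Because there's exactly one group, `findall` drops the full match and keeps group 1 from each hit.

['t', '0', 'a', 'x']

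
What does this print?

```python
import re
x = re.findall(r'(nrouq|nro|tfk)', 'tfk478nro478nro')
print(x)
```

Because there's exactly one group, `findall` drops the full match and keeps group 1 from each hit.

['tfk', 'nro', 'nro']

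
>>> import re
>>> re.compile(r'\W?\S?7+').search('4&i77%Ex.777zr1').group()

'&i77'

Pattern: optionally a non-word character; then optionally a non-whitespace character, then one or more of a literal '7'.
`search` walks the string left to right and returns the first match it finds.
The match spans [1:5] → '&i77'.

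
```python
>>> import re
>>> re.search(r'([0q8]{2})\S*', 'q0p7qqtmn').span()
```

This matches exactly 2 of one of [0q8] (captured); then zero or more of a non-whitespace character.
`re.search` scans for the first position where the pattern succeeds.
The match spans [0:9] → 'q0p7qqtmn'.
Captured: group 1 = 'q0'.

(0, 9)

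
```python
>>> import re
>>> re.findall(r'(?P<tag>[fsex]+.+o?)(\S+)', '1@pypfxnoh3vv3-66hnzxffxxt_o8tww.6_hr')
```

Pattern: one or more of one of [fsex], then one or more of any character, then optionally the literal 'o' (captured as 'tag'); then one or more of a non-whitespace character (captured).
Matches: at [5:37] match 'fxnoh3vv3-66hnzxffxxt_o8tww.6_hr', groups = ('fxnoh3vv3-66hnzxffxxt_o8tww.6_h', 'r').
`findall` packs the 2 group values into a tuple for every match.

[('fxnoh3vv3-66hnzxffxxt_o8tww.6_h', 'r')]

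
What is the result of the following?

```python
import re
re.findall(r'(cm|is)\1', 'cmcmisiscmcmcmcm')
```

['cm', 'is', 'cm', 'cm']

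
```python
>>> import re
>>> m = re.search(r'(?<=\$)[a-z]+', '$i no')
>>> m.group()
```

'i'

The lookaround is zero-width — it requires the adjacent text to match without consuming it, so the asserted text isn't part of the match.
`search` walks the string left to right and returns the first match it finds.
The match spans [1:2] → 'i'.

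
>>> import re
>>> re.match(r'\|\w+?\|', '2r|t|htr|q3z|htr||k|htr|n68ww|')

`re.match` only tries the pattern at the start of the string.
Here the pattern fails at index 0, so the call returns None.

None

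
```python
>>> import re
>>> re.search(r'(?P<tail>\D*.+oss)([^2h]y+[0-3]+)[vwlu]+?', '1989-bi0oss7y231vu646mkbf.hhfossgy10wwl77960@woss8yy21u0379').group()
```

The pattern matches zero or more of a non-digit, then one or more of any character, then the literal 'oss' (captured as 'tail'); then any character except [2h], then one or more of a literal 'y', then one or more of a character in [0-3] (captured); then one or more of one of [vwlu] (lazy).
The match spans [0:55] → '1989-bi0oss7y231vu646mkbf.hhfossgy10wwl77960@woss8yy21u'.

'1989-bi0oss7y231vu646mkbf.hhfossgy10wwl77960@woss8yy21u'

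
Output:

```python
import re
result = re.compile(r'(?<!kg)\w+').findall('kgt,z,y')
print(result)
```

`(?!…)`/`(?<!…)` only lets a position through if the neighbouring text does NOT match; no characters are consumed.
Matches: at [0:3] → 'kgt'; at [4:5] → 'z'; at [6:7] → 'y'.
With no groups in the pattern, `findall` gives back each whole match — 3 here.

['kgt', 'z', 'y']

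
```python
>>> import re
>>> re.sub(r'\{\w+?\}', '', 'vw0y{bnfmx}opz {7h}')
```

'vw0yopz '

Matches: at [4:11] → '{bnfmx}'; at [15:19] → '{7h}'.
`sub` substitutes '' at each match site.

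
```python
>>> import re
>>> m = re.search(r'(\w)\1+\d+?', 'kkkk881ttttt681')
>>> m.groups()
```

The match spans [0:5] → 'kkkk8'.
Captured: group 1 = 'k'.

('k',)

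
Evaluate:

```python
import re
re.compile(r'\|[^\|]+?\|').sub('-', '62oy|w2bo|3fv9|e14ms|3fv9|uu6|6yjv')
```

Matches: at [4:10] → '|w2bo|'; at [14:21] → '|e14ms|'; at [25:30] → '|uu6|'.
Every occurrence is swapped for '-'.

'62oy-3fv9-3fv9-6yjv'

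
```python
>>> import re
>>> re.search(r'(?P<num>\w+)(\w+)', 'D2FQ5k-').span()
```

(0, 6)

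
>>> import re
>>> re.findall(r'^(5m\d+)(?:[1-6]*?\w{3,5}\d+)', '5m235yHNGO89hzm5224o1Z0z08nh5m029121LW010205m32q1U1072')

['5m235']

With a single group, `findall` returns only what that group captured — 1 item.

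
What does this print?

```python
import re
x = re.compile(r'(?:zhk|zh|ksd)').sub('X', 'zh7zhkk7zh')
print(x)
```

X7Xk7X

Alternation tries branches left to right and keeps the first one that lets the overall match succeed at that position.
`sub` substitutes 'X' at each match site.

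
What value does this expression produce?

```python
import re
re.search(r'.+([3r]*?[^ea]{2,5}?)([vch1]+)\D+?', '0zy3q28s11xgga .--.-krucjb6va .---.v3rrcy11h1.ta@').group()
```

'0zy3q28s11xgga .--.-krucjb6va .---.v3rrcy11h1.'

The pattern matches one or more of any character; then zero or more of one of [3r] (lazy), then 2 to 5 of any character except [ea] (lazy) (captured); then one or more of one of [vch1] (captured); then one or more of a non-digit (lazy).
With the lazy modifier that quantifier settles for the fewest repetitions that let the rest of the pattern succeed (the atoms after it are unaffected and can still be greedy).
`re.search` scans for the first position where the pattern succeeds.
The match spans [0:46] → '0zy3q28s11xgga .--.-krucjb6va .---.v3rrcy11h1.'.
Captured: group 1 = '1h', group 2 = '1'.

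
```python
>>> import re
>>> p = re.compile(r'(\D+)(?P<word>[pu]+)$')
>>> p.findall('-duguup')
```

This matches one or more of a non-digit (captured); then one or more of one of [pu] (captured as 'word'); then anchored at the end.
`findall` packs the 2 group values into a tuple for every match.

[('-duguu', 'p')]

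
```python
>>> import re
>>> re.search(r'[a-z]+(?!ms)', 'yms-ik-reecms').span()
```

Because the assertion is negative and zero-width, positions next to the forbidden text are skipped.
The match spans [0:3] → 'yms'.

(0, 3)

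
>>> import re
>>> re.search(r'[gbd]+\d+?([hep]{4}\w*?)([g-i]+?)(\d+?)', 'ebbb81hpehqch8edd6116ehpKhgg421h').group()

'bbb81hpehqch8'

The pattern matches one or more of one of [gbd], then one or more of a digit (lazy); then exactly 4 of one of [hep], then zero or more of a word character (lazy) (captured); then one or more of a character in [g-i] (lazy) (captured); then one or more of a digit (lazy) (captured).
`search` walks the string left to right and returns the first match it finds.
The match spans [1:14] → 'bbb81hpehqch8'.
Captured: group 1 = 'hpehqc', group 2 = 'h', group 3 = '8'.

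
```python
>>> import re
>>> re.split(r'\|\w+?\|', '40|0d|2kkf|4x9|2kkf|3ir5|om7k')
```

Matches to split on: at [2:6] → '|0d|'; at [10:15] → '|4x9|'; at [19:25] → '|3ir5|'.
Each match becomes a cut point; 4 segments remain.

['40', '2kkf', '2kkf', 'om7k']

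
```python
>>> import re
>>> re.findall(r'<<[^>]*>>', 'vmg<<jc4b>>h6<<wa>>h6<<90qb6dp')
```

['<<jc4b>>', '<<wa>>']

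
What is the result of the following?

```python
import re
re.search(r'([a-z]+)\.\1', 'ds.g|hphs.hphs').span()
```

(5, 14)

`\1` has to match the exact text group 1 already captured.
`re.search` scans for the first position where the pattern succeeds.
The match spans [5:14] → 'hphs.hphs'.
Captured: group 1 = 'hphs'.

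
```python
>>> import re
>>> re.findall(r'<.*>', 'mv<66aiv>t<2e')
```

['<66aiv>']

Matches: at [2:9] → '<66aiv>'.
Since nothing is captured, `findall` lists the 1 matched substring directly.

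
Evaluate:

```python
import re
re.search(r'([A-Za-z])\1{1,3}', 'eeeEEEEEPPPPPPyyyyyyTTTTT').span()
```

(0, 3)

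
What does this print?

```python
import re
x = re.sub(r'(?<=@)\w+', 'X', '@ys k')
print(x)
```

The lookaround is zero-width — it requires the adjacent text to match without consuming it, so the asserted text isn't part of the match.
Every occurrence is swapped for 'X'.

@X k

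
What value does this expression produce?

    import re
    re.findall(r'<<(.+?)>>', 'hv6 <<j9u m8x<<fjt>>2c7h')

Walking the string: at [4:20] match '<<j9u m8x<<fjt>>', group 1 = 'j9u m8x<<fjt'.
With a single group, `findall` returns only what that group captured — 1 item.

['j9u m8x<<fjt']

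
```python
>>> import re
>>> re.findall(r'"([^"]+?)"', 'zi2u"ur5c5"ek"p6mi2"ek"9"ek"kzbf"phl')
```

Because there's exactly one group, `findall` drops the full match and keeps group 1 from each hit.

['ur5c5', 'p6mi2', '9', 'kzbf']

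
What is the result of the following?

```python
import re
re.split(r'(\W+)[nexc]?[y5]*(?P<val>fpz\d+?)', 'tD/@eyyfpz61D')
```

Pattern: one or more of a non-word character (captured); then optionally one of [nexc], then zero or more of one of [y5]; then the literal 'fpz', then one or more of a digit (lazy) (captured as 'val').
Matches to split on: at [2:11] → '/@eyyfpz6'.
`re.split` interleaves the captured-group text with the surrounding fragments.

['tD', '/@', 'fpz6', '1D']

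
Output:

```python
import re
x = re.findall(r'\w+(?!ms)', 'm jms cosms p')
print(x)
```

['m', 'jms', 'cosms', 'p']

The negative lookahead/lookbehind blocks any match where the forbidden context is present.
No capturing groups, so `findall` returns the 4 full match strings.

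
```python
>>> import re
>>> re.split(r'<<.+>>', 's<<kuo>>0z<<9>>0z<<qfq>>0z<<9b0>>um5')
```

Matches to split on: at [1:33] → '<<kuo>>0z<<9>>0z<<qfq>>0z<<9b0>>'.
Each match becomes a cut point; 2 segments remain.

['s', 'um5']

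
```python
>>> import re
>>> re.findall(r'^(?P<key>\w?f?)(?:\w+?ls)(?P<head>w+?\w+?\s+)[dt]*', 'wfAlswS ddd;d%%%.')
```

With 2 capturing groups, `findall` returns a 2-tuple per match.

[('wf', 'wS ')]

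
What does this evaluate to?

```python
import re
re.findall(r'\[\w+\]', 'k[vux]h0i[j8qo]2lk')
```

['[vux]', '[j8qo]']

Walking the string: at [1:6] → '[vux]'; at [9:15] → '[j8qo]'.
No capturing groups, so `findall` returns the 2 full match strings.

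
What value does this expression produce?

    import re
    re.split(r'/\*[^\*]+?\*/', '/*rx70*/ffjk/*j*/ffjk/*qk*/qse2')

['', 'ffjk', 'ffjk', 'qse2']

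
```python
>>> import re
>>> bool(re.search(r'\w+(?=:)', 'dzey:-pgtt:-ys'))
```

True

Because the assertion is zero-width, the text it checks is not consumed and won't appear in the result.
`re.search` tries every starting position until one works.
The match spans [0:4] → 'dzey'.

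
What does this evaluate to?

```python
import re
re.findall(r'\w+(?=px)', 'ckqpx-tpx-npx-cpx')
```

Lookahead/lookbehind check context without consuming it, so the matched span excludes the asserted characters.
Walking the string: at [0:3] → 'ckq'; at [6:7] → 't'; at [10:11] → 'n'; at [14:15] → 'c'.
`findall` yields the raw match text (4 of them) because the pattern has no groups.

['ckq', 't', 'n', 'c']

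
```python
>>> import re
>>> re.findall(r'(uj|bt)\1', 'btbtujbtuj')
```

The backreference `\1` re-matches whatever the first group consumed, character for character.
With a single group, `findall` returns only what that group captured — 1 item.

['bt']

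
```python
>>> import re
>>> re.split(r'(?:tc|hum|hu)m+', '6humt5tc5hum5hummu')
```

['6', 't5tc5', '5', 'u']

Matches to split on: at [1:4] → 'hum'; at [9:12] → 'hum'; at [13:17] → 'humm'.
Splitting on the pattern gives 4 pieces.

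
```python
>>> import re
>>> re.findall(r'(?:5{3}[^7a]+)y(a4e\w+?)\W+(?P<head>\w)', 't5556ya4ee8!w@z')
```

Pattern: exactly 3 of a literal '5', then one or more of any character except [7a] (non-capturing group); then a literal 'y'; then the literal 'a4e', then one or more of a word character (lazy) (captured); then one or more of a non-word character; then a word character (captured as 'head').
Scanning left to right: at [1:13] match '5556ya4ee8!w', groups = ('a4ee8', 'w').
With 2 capturing groups, `findall` returns a 2-tuple per match.

[('a4ee8', 'w')]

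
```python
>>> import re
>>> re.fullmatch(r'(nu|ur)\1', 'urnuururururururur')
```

None

`re.fullmatch` requires the pattern to consume the entire string.
Here the string isn't matched end-to-end, so the call returns None.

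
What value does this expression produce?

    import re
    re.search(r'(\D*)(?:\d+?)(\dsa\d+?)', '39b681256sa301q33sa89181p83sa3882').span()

(2, 12)

Lazy quantifiers expand one character at a time until the remainder of the pattern can match.
The match spans [2:12] → 'b681256sa3'.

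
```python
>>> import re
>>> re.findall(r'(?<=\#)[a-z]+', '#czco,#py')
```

['czco', 'py']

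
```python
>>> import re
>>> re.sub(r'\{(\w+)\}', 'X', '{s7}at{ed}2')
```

'XatX2'

Matches: at [0:4] → '{s7}'; at [6:10] → '{ed}'.
Each match is replaced by 'X'.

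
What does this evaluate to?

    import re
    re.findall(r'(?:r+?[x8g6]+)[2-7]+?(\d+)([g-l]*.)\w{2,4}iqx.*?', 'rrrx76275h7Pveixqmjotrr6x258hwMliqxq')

[('58', 'hw')]

Pattern: one or more of the literal 'r' (lazy), then one or more of one of [x8g6] (non-capturing group); then one or more of a character in [2-7] (lazy); then one or more of a digit (captured); then zero or more of a character in [g-l], then any character (captured); then 2 to 4 of a word character, then the literal 'iqx', then zero or more of any character (lazy).
With the lazy modifier that quantifier settles for the fewest repetitions that let the rest of the pattern succeed (the atoms after it are unaffected and can still be greedy).
Scanning left to right: at [21:35] match 'rr6x258hwMliqx', groups = ('58', 'hw').
`findall` packs the 2 group values into a tuple for every match.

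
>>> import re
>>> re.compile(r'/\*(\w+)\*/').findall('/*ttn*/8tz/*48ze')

`findall` collects group 1 from the one match (1 total).

['ttn']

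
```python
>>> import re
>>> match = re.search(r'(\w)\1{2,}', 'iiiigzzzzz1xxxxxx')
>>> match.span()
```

(0, 4)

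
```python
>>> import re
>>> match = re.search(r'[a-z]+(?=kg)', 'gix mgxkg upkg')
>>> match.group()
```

'mgx'

The `(?=…)`/`(?<=…)` assertion just peeks at neighbouring text; it doesn't advance the match position.
Unlike `match`, `search` isn't anchored — it looks for the pattern anywhere in the string.
The match spans [4:7] → 'mgx'.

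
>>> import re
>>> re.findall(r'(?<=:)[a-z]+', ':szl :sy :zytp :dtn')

The `(?=…)`/`(?<=…)` assertion just peeks at neighbouring text; it doesn't advance the match position.
`findall` yields the raw match text (4 of them) because the pattern has no groups.

['szl', 'sy', 'zytp', 'dtn']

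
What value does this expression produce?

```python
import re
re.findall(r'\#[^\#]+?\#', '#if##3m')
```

['#if#']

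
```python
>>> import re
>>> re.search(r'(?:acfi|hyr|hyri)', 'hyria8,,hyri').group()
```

Alternation isn't longest-match — the leftmost alternative that fits at this position is chosen.
`search` walks the string left to right and returns the first match it finds.
The match spans [0:3] → 'hyr'.

'hyr'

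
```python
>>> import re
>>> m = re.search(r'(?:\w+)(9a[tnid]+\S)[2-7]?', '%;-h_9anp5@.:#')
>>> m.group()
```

'h_9anp5'

Pattern: one or more of a word character (non-capturing group); then the literal '9a', then one or more of one of [tnid], then a non-whitespace character (captured); then optionally a character in [2-7].
`re.search` tries every starting position until one works.
The match spans [3:10] → 'h_9anp5'.
Captured: group 1 = '9anp'.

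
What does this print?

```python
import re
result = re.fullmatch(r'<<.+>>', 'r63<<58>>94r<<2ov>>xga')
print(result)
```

`re.fullmatch` is like wrapping the pattern in `^…$` (in single-line mode).
Here the pattern can't cover the whole string, so the call returns None.

None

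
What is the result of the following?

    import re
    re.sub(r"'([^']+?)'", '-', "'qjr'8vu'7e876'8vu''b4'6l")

Matches: at [0:5] → "'qjr'"; at [8:15] → "'7e876'"; at [19:23] → "'b4'".
Every occurrence is swapped for '-'.

"-8vu-8vu'-6l"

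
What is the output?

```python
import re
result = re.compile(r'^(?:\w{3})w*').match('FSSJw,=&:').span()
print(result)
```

`re.match` won't scan ahead — the pattern has to work from the very first character.
The match spans [0:3] → 'FSS'.

(0, 3)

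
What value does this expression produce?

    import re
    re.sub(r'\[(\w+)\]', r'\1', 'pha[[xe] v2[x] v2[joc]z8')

'pha[xe v2x v2jocz8'

Matches: at [4:8] → '[xe]'; at [11:14] → '[x]'; at [17:22] → '[joc]'.
The replacement refers to a captured group, so each match is rewritten using its own captured text.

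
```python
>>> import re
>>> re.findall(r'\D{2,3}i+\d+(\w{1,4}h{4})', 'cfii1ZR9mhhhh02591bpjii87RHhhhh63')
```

['ZR9mhhhh', 'RHhhhh']

With a single group, `findall` returns only what that group captured — 2 items.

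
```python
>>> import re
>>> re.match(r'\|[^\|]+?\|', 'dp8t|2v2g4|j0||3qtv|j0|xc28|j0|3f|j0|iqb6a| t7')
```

`match` is anchored at position 0; if the pattern doesn't fit there, it returns None.
Here the string doesn't start with a match, so the call returns None.

None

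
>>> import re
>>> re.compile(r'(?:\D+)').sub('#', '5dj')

'5#'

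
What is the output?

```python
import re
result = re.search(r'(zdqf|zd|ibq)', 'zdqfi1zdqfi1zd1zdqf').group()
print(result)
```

zdqf

The regex engine tests alternatives in the order written; an earlier branch that matches wins even if a later one would match more.
The match spans [0:4] → 'zdqf'.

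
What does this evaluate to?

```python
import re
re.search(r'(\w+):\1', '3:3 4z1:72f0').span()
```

(0, 3)

The backreference `\1` re-matches whatever the first group consumed, character for character.
`re.search` scans for the first position where the pattern succeeds.
The match spans [0:3] → '3:3'.
Captured: group 1 = '3'.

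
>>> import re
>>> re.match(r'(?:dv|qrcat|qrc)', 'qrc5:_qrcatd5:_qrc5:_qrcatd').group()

'qrc'

`re.match` only tries the pattern at the start of the string.
The match spans [0:3] → 'qrc'.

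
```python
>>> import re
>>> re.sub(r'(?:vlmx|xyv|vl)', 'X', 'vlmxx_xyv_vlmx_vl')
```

'Xx_X_X_X'

The regex engine tests alternatives in the order written; an earlier branch that matches wins even if a later one would match more.
Matches: at [0:4] → 'vlmx'; at [6:9] → 'xyv'; at [10:14] → 'vlmx'; at [15:17] → 'vl'.
`sub` substitutes 'X' at each match site.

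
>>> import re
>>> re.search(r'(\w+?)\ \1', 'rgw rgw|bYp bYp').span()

(0, 7)

The backreference `\1` re-matches whatever the first group consumed, character for character.
The match spans [0:7] → 'rgw rgw'.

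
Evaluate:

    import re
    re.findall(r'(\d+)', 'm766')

One capturing group, so `findall` returns just the captured substring from the one match — 1 in all.

['766']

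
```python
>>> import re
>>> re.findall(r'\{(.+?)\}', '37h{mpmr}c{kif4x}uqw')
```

Lazy quantifiers expand one character at a time until the remainder of the pattern can match.
Matches: at [3:9] match '{mpmr}', group 1 = 'mpmr'; at [10:17] match '{kif4x}', group 1 = 'kif4x'.
`findall` collects group 1 from each match (2 total).

['mpmr', 'kif4x']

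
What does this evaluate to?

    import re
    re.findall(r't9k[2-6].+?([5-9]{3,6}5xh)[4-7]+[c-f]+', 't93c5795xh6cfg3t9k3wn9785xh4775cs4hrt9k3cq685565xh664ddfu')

The pattern matches the literal 't9k', then a character in [2-6]; then one or more of any character (lazy); then 3 to 6 of a character in [5-9], then the literal '5xh' (captured); then one or more of a character in [4-7], then one or more of a character in [c-f].
With the lazy modifier that quantifier settles for the fewest repetitions that let the rest of the pattern succeed (the atoms after it are unaffected and can still be greedy).
Matches: at [15:32] match 't9k3wn9785xh4775c', group 1 = '9785xh'; at [36:56] match 't9k3cq685565xh664ddf', group 1 = '685565xh'.
Because there's exactly one group, `findall` drops the full match and keeps group 1 from each hit.

['9785xh', '685565xh']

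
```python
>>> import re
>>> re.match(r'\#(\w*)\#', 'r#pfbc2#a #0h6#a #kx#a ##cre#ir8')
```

`re.match` won't scan ahead — the pattern has to work from the very first character.
Here the string doesn't start with a match, so the call returns None.

None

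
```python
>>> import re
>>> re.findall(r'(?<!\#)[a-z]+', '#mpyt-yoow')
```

A negative assertion filters positions out without eating any characters.
Matches: at [2:5] → 'pyt'; at [6:10] → 'yoow'.
With no groups in the pattern, `findall` gives back each whole match — 2 here.

['pyt', 'yoow']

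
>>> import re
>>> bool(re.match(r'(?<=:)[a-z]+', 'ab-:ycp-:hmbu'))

False

`match` is anchored at position 0; if the pattern doesn't fit there, it returns None.
Here position 0 doesn't satisfy it, so the call returns None, and `bool(None)` is False.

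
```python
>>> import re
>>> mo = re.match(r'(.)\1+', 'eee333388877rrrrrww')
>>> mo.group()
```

With `match`, the pattern is implicitly anchored at the beginning.
The match spans [0:3] → 'eee'.

'eee'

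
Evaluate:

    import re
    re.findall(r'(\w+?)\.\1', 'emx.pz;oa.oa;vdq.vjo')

After group 1 captures some text, `\1` only succeeds where that same text appears again.
With a single group, `findall` returns only what that group captured — 1 item.

['oa']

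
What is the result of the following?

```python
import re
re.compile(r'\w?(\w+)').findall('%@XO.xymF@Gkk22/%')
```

Pattern: optionally a word character; then one or more of a word character (captured).
Matches: at [2:4] match 'XO', group 1 = 'O'; at [5:9] match 'xymF', group 1 = 'ymF'; at [10:15] match 'Gkk22', group 1 = 'kk22'.
`findall` collects group 1 from each match (3 total).

['O', 'ymF', 'kk22']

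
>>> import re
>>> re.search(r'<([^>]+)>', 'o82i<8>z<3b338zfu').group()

The match spans [4:7] → '<8>'.

'<8>'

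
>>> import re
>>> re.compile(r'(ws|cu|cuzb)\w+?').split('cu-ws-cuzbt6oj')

Branches in `(...|...)` are attempted left-to-right; the first branch that allows the whole pattern to succeed is taken.
The group in the pattern means `split` returns the separators' captures alongside the pieces.

['cu-ws-', 'cu', 'bt6oj']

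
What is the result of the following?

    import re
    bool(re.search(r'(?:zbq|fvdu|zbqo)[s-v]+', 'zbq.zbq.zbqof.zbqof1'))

False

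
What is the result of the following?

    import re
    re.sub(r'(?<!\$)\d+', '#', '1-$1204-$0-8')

'#-$1#-$0-#'

The negative lookaround is zero-width — it rules out positions where the adjacent text would match, without consuming anything.
Matches: at [0:1] → '1'; at [4:7] → '204'; at [11:12] → '8'.
Every occurrence is swapped for '#'.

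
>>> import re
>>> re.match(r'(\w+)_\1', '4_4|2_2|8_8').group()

'4_4'

`match` is anchored at position 0; if the pattern doesn't fit there, it returns None.
The match spans [0:3] → '4_4'.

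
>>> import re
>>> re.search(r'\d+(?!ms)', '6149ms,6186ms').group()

The negative lookaround is zero-width — it rules out positions where the adjacent text would match, without consuming anything.
`search` walks the string left to right and returns the first match it finds.
The match spans [0:3] → '614'.

'614'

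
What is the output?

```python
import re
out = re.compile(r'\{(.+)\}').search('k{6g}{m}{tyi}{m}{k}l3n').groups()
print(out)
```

The match spans [1:19] → '{6g}{m}{tyi}{m}{k}'.
Captured: group 1 = '6g}{m}{tyi}{m}{k'.

('6g}{m}{tyi}{m}{k',)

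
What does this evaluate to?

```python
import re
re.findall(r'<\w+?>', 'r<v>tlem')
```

['<v>']

Walking the string: at [1:4] → '<v>'.
With no groups in the pattern, `findall` gives back each whole match — 1 here.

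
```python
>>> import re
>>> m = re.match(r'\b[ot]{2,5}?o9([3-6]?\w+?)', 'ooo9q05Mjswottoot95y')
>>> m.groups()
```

Pattern: a word boundary (`\b`, zero-width); then 2 to 5 of one of [ot] (lazy), then the literal 'o9'; then optionally a character in [3-6], then one or more of a word character (lazy) (captured).
The `?` after the quantifier makes it lazy — it takes as little as possible before letting the rest of the pattern try.
`re.match` won't scan ahead — the pattern has to work from the very first character.
The match spans [0:5] → 'ooo9q'.
Captured: group 1 = 'q'.

('q',)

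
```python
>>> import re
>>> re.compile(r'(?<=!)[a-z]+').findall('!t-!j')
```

['t', 'j']

Lookahead/lookbehind check context without consuming it, so the matched span excludes the asserted characters.
Matches: at [1:2] → 't'; at [4:5] → 'j'.
Since nothing is captured, `findall` lists the 2 matched substrings directly.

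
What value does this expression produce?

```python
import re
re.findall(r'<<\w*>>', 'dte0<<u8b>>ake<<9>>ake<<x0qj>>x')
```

Walking the string: at [4:11] → '<<u8b>>'; at [14:19] → '<<9>>'; at [22:30] → '<<x0qj>>'.
With no groups in the pattern, `findall` gives back each whole match — 3 here.

['<<u8b>>', '<<9>>', '<<x0qj>>']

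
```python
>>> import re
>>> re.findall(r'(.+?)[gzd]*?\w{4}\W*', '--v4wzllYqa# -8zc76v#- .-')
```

['--', 'l', '8']

The pattern matches one or more of any character (lazy) (captured); then zero or more of one of [gzd] (lazy), then exactly 4 of a word character; then zero or more of a non-word character.
With the lazy modifier that quantifier settles for the fewest repetitions that let the rest of the pattern succeed (the atoms after it are unaffected and can still be greedy).
Matches: at [0:6] match '--v4wz', group 1 = '--'; at [6:14] match 'llYqa# -', group 1 = 'l'; at [14:19] match '8zc76', group 1 = '8'.
With a single group, `findall` returns only what that group captured — 3 items.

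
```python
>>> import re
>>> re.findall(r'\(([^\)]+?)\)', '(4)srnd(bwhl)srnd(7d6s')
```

['4', 'bwhl']

Walking the string: at [0:3] match '(4)', group 1 = '4'; at [7:13] match '(bwhl)', group 1 = 'bwhl'.
`findall` collects group 1 from each match (2 total).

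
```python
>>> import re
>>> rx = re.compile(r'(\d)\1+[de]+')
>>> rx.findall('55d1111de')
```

['5', '1']

The backreference `\1` re-matches whatever the first group consumed, character for character.
Scanning left to right: at [0:3] match '55d', group 1 = '5'; at [3:9] match '1111de', group 1 = '1'.
`findall` collects group 1 from each match (2 total).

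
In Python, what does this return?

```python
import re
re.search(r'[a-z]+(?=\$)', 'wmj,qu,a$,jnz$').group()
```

'a'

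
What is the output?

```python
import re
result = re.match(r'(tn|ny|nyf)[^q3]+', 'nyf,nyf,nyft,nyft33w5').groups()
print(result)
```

('ny',)

The match spans [0:17] → 'nyf,nyf,nyft,nyft'.
Captured: group 1 = 'ny'.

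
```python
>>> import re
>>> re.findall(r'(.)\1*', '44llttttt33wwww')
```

['4', 'l', 't', '3', 'w']

`\1` has to match the exact text group 1 already captured.
`findall` collects group 1 from each match (5 total).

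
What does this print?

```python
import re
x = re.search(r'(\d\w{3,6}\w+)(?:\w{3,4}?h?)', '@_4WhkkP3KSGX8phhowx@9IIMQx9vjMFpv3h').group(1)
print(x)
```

4WhkkP3KSGX8phh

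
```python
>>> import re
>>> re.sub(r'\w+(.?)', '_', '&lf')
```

'&_'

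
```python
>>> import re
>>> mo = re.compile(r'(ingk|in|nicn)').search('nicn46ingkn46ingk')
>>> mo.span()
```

The match spans [0:4] → 'nicn'.

(0, 4)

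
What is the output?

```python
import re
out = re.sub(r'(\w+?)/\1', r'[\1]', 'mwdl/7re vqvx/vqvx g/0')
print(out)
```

The backreference `\1` re-matches whatever the first group consumed, character for character.
The replacement refers to a captured group, so each match is rewritten using its own captured text.

mwdl/7re [vqvx] g/0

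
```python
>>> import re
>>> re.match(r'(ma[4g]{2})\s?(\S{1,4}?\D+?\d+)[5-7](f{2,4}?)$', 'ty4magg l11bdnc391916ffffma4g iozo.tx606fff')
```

This matches the literal 'ma', then exactly 2 of one of [4g] (captured); then optionally whitespace; then 1 to 4 of a non-whitespace character (lazy), then one or more of a non-digit (lazy), then one or more of a digit (captured); then a character in [5-7]; then 2 to 4 of a literal 'f' (lazy) (captured); then anchored at the end.
`re.match` won't scan ahead — the pattern has to work from the very first character.
Here position 0 doesn't satisfy it, so the call returns None.

None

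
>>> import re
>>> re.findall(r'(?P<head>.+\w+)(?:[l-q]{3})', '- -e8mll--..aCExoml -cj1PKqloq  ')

['- -e8mll--..aCExoml -cj1PKq']

The pattern matches one or more of any character, then one or more of a word character (captured as 'head'); then exactly 3 of a character in [l-q] (non-capturing group).
Because there's exactly one group, `findall` drops the full match and keeps group 1 from the one hit.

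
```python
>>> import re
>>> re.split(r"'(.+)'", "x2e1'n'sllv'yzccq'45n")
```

['x2e1', "n'sllv'yzccq", '45n']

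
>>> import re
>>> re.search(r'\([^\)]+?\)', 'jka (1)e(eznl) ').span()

Unlike `match`, `search` isn't anchored — it looks for the pattern anywhere in the string.
The match spans [4:7] → '(1)'.

(4, 7)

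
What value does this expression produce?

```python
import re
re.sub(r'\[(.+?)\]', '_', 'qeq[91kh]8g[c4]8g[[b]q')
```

Lazy quantifiers expand one character at a time until the remainder of the pattern can match.
Matches: at [3:9] → '[91kh]'; at [11:15] → '[c4]'; at [17:21] → '[[b]'.
Every occurrence is swapped for '_'.

'qeq_8g_8g_q'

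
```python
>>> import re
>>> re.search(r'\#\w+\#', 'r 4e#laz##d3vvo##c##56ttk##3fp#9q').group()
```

'#laz#'

The match spans [4:9] → '#laz#'.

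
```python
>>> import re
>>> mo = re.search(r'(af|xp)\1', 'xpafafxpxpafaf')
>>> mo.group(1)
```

After group 1 captures some text, `\1` only succeeds where that same text appears again.
Unlike `match`, `search` isn't anchored — it looks for the pattern anywhere in the string.
The match spans [2:6] → 'afaf'.
Captured: group 1 = 'af'.

'af'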